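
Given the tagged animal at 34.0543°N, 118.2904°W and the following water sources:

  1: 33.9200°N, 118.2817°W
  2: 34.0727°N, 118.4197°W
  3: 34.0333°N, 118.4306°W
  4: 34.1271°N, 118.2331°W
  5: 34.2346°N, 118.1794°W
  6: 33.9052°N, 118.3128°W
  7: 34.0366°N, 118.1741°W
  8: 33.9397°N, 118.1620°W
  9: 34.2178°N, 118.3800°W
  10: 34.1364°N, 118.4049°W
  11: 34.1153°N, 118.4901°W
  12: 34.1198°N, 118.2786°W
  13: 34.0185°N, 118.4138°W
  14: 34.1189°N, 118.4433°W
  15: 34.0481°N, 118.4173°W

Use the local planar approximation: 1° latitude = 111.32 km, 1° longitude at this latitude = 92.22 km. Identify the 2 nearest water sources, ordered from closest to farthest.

12, 4

Distances from 34.0543°N, 118.2904°W:
1: √((-0.1343·111.32)² + (0.0087·92.22)²) = √(223.510752 + 0.643708) = 14.9718 km
2: √((0.0184·111.32)² + (-0.1293·92.22)²) = √(4.195484 + 142.182873) = 12.0987 km
3: √((-0.0210·111.32)² + (-0.1402·92.22)²) = √(5.464935 + 167.165350) = 13.1389 km
4: √((0.0728·111.32)² + (0.0573·92.22)²) = √(65.676372 + 27.922833) = 9.6747 km
5: √((0.1803·111.32)² + (0.1110·92.22)²) = √(402.844880 + 104.784294) = 22.5306 km
6: √((-0.1491·111.32)² + (-0.0224·92.22)²) = √(275.487363 + 4.267232) = 16.7259 km
7: √((-0.0177·111.32)² + (0.1163·92.22)²) = √(3.882334 + 115.029615) = 10.9047 km
8: √((-0.1146·111.32)² + (0.1284·92.22)²) = √(162.747989 + 140.210418) = 17.4057 km
9: √((0.1635·111.32)² + (-0.0896·92.22)²) = √(331.269849 + 68.275715) = 19.9886 km
10: √((0.0821·111.32)² + (-0.1145·92.22)²) = √(83.528121 + 111.496493) = 13.9651 km
11: √((0.0610·111.32)² + (-0.1997·92.22)²) = √(46.111162 + 339.161358) = 19.6284 km
12: √((0.0655·111.32)² + (0.0118·92.22)²) = √(53.165389 + 1.184171) = 7.3722 km
13: √((-0.0358·111.32)² + (-0.1234·92.22)²) = √(15.882265 + 129.503216) = 12.0576 km
14: √((0.0646·111.32)² + (-0.1529·92.22)²) = √(51.714393 + 198.822352) = 15.8284 km
15: √((-0.0062·111.32)² + (-0.1269·92.22)²) = √(0.476354 + 136.953609) = 11.7231 km
Sorted: 12 (7.3722 km) < 4 (9.6747 km) < 7 (10.9047 km) < 15 (11.7231 km) < …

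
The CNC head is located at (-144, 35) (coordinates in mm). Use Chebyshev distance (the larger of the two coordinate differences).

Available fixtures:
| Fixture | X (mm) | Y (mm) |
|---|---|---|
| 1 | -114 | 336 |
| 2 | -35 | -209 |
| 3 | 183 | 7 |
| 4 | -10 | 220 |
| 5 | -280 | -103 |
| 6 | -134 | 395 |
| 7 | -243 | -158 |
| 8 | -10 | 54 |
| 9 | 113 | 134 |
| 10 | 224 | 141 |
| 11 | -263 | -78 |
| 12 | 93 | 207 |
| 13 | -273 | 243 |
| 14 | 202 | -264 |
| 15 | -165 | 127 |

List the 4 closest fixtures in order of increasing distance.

Distances from (-144, 35):
1: max(|30|, |301|) = 301 mm
2: max(|109|, |-244|) = 244 mm
3: max(|327|, |-28|) = 327 mm
4: max(|134|, |185|) = 185 mm
5: max(|-136|, |-138|) = 138 mm
6: max(|10|, |360|) = 360 mm
7: max(|-99|, |-193|) = 193 mm
8: max(|134|, |19|) = 134 mm
9: max(|257|, |99|) = 257 mm
10: max(|368|, |106|) = 368 mm
11: max(|-119|, |-113|) = 119 mm
12: max(|237|, |172|) = 237 mm
13: max(|-129|, |208|) = 208 mm
14: max(|346|, |-299|) = 346 mm
15: max(|-21|, |92|) = 92 mm
Sorted: 15 (92 mm) < 11 (119 mm) < 8 (134 mm) < 5 (138 mm) < 4 (185 mm) < 7 (193 mm) < …

15, 11, 8, 5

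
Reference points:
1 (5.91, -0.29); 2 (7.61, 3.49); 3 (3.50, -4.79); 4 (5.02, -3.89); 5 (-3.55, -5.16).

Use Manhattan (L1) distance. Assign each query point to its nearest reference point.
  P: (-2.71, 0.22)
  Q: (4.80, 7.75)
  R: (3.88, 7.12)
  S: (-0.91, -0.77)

P→5; Q→2; R→2; S→5

P at (-2.71, 0.22):
  1: |8.62| + |-0.51| = 8.62 + 0.51 = 9.13
  2: |10.32| + |3.27| = 10.32 + 3.27 = 13.59
  3: |6.21| + |-5.01| = 6.21 + 5.01 = 11.22
  4: |7.73| + |-4.11| = 7.73 + 4.11 = 11.84
  5: |-0.84| + |-5.38| = 0.84 + 5.38 = 6.22
  → nearest: 5 (6.22)
Q at (4.80, 7.75):
  1: |1.11| + |-8.04| = 1.11 + 8.04 = 9.15
  2: |2.81| + |-4.26| = 2.81 + 4.26 = 7.07
  3: |-1.30| + |-12.54| = 1.30 + 12.54 = 13.84
  4: |0.22| + |-11.64| = 0.22 + 11.64 = 11.86
  5: |-8.35| + |-12.91| = 8.35 + 12.91 = 21.26
  → nearest: 2 (7.07)
R at (3.88, 7.12):
  1: |2.03| + |-7.41| = 2.03 + 7.41 = 9.44
  2: |3.73| + |-3.63| = 3.73 + 3.63 = 7.36
  3: |-0.38| + |-11.91| = 0.38 + 11.91 = 12.29
  4: |1.14| + |-11.01| = 1.14 + 11.01 = 12.15
  5: |-7.43| + |-12.28| = 7.43 + 12.28 = 19.71
  → nearest: 2 (7.36)
S at (-0.91, -0.77):
  1: |6.82| + |0.48| = 6.82 + 0.48 = 7.30
  2: |8.52| + |4.26| = 8.52 + 4.26 = 12.78
  3: |4.41| + |-4.02| = 4.41 + 4.02 = 8.43
  4: |5.93| + |-3.12| = 5.93 + 3.12 = 9.05
  5: |-2.64| + |-4.39| = 2.64 + 4.39 = 7.03
  → nearest: 5 (7.03)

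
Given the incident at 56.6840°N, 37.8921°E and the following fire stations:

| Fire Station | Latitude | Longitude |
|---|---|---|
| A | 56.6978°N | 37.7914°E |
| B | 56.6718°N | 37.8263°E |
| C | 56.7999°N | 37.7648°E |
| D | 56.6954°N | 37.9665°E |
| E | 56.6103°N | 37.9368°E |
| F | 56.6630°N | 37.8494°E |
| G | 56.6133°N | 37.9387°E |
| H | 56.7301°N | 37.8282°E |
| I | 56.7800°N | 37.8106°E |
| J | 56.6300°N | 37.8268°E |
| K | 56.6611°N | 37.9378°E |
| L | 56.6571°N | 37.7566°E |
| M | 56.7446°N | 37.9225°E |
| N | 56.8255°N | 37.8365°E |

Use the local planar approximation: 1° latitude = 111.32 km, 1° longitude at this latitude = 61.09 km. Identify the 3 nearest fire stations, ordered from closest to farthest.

Distances from 56.6840°N, 37.8921°E:
A: √((0.0138·111.32)² + (-0.1007·61.09)²) = √(2.359960 + 37.844188) = 6.3407 km
B: √((-0.0122·111.32)² + (-0.0658·61.09)²) = √(1.844446 + 16.158165) = 4.2429 km
C: √((0.1159·111.32)² + (-0.1273·61.09)²) = √(166.461294 + 60.477949) = 15.0645 km
D: √((0.0114·111.32)² + (0.0744·61.09)²) = √(1.610483 + 20.657898) = 4.7189 km
E: √((-0.0737·111.32)² + (0.0447·61.09)²) = √(67.310276 + 7.456848) = 8.6468 km
F: √((-0.0210·111.32)² + (-0.0427·61.09)²) = √(5.464935 + 6.804497) = 3.5028 km
G: √((-0.0707·111.32)² + (0.0466·61.09)²) = √(61.942000 + 8.104236) = 8.3694 km
H: √((0.0461·111.32)² + (-0.0639·61.09)²) = √(26.335905 + 15.238491) = 6.4478 km
I: √((0.0960·111.32)² + (-0.0815·61.09)²) = √(114.205984 + 24.788798) = 11.7896 km
J: √((-0.0540·111.32)² + (-0.0653·61.09)²) = √(36.135487 + 15.913533) = 7.2145 km
K: √((-0.0229·111.32)² + (0.0457·61.09)²) = √(6.498563 + 7.794220) = 3.7806 km
L: √((-0.0269·111.32)² + (-0.1355·61.09)²) = √(8.967078 + 68.520235) = 8.8027 km
M: √((0.0606·111.32)² + (0.0304·61.09)²) = √(45.508408 + 3.448954) = 6.9970 km
N: √((0.1415·111.32)² + (-0.0556·61.09)²) = √(248.118573 + 11.536919) = 16.1138 km
Sorted: F (3.5028 km) < K (3.7806 km) < B (4.2429 km) < D (4.7189 km) < A (6.3407 km) < …

F, K, B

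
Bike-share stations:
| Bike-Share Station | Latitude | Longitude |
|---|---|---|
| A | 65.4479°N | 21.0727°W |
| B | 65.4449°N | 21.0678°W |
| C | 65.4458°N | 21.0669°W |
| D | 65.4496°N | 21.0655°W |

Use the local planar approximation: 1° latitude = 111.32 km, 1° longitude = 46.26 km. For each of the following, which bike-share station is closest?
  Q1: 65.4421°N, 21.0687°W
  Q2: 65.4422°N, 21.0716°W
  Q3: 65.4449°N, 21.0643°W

Q1→B; Q2→B; Q3→C

Q1 at 65.4421°N, 21.0687°W:
  A: √((0.0058·111.32)² + (-0.0040·46.26)²) = √(0.416872 + 0.034240) = 0.6716 km
  B: √((0.0028·111.32)² + (0.0009·46.26)²) = √(0.097154 + 0.001733) = 0.3145 km
  C: √((0.0037·111.32)² + (0.0018·46.26)²) = √(0.169648 + 0.006934) = 0.4202 km
  D: √((0.0075·111.32)² + (0.0032·46.26)²) = √(0.697058 + 0.021913) = 0.8479 km
  → nearest: B (0.3145 km)
Q2 at 65.4422°N, 21.0716°W:
  A: √((0.0057·111.32)² + (-0.0011·46.26)²) = √(0.402621 + 0.002589) = 0.6366 km
  B: √((0.0027·111.32)² + (0.0038·46.26)²) = √(0.090339 + 0.030901) = 0.3482 km
  C: √((0.0036·111.32)² + (0.0047·46.26)²) = √(0.160602 + 0.047272) = 0.4559 km
  D: √((0.0074·111.32)² + (0.0061·46.26)²) = √(0.678594 + 0.079629) = 0.8708 km
  → nearest: B (0.3482 km)
Q3 at 65.4449°N, 21.0643°W:
  A: √((0.0030·111.32)² + (-0.0084·46.26)²) = √(0.111529 + 0.150998) = 0.5124 km
  B: √((0.0000·111.32)² + (-0.0035·46.26)²) = √(0.000000 + 0.026215) = 0.1619 km
  C: √((0.0009·111.32)² + (-0.0026·46.26)²) = √(0.010038 + 0.014466) = 0.1565 km
  D: √((0.0047·111.32)² + (-0.0012·46.26)²) = √(0.273742 + 0.003082) = 0.5261 km
  → nearest: C (0.1565 km)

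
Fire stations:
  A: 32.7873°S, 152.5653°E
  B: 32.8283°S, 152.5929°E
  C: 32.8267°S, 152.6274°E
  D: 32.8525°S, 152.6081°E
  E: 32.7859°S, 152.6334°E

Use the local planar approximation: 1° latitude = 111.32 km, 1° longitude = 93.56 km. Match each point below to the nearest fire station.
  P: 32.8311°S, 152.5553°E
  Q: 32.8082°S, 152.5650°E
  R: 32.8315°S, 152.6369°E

P at 32.8311°S, 152.5553°E:
  A: 4.9648 km
  B: 3.5316 km
  C: 6.7634 km
  D: 5.4844 km
  E: 8.8719 km
  → nearest: B (3.5316 km)
Q at 32.8082°S, 152.5650°E:
  A: 2.3268 km
  B: 3.4381 km
  C: 6.1907 km
  D: 6.3702 km
  E: 6.8641 km
  → nearest: A (2.3268 km)
R at 32.8315°S, 152.6369°E:
  A: 8.3117 km
  B: 4.1320 km
  C: 1.0371 km
  D: 3.5673 km
  E: 5.0867 km
  → nearest: C (1.0371 km)

P→B; Q→A; R→C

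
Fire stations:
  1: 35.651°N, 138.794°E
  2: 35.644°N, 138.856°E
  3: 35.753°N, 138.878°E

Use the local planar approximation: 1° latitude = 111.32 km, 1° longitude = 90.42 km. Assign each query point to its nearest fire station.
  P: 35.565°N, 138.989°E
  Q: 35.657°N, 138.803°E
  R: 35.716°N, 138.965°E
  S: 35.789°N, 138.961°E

P at 35.565°N, 138.989°E:
  1: 20.063 km
  2: 14.898 km
  3: 23.210 km
  → nearest: 2 (14.898 km)
Q at 35.657°N, 138.803°E:
  1: 1.053 km
  2: 5.006 km
  3: 12.657 km
  → nearest: 1 (1.053 km)
R at 35.716°N, 138.965°E:
  1: 17.071 km
  2: 12.703 km
  3: 8.880 km
  → nearest: 3 (8.880 km)
S at 35.789°N, 138.961°E:
  1: 21.541 km
  2: 18.727 km
  3: 8.508 km
  → nearest: 3 (8.508 km)

P→2; Q→1; R→3; S→3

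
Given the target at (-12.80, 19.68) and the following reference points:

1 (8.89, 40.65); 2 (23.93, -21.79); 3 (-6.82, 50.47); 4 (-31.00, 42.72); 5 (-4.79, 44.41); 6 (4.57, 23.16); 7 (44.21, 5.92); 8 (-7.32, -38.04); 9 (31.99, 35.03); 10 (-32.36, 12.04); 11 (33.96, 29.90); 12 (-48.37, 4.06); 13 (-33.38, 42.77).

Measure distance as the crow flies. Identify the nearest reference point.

Distances from (-12.80, 19.68):
1: 30.17
2: 55.40
3: 31.37
4: 29.36
5: 25.99
6: 17.72
7: 58.65
8: 57.98
9: 47.35
10: 21.00
11: 47.86
12: 38.85
13: 30.93
Minimum: 6 at 17.72.

6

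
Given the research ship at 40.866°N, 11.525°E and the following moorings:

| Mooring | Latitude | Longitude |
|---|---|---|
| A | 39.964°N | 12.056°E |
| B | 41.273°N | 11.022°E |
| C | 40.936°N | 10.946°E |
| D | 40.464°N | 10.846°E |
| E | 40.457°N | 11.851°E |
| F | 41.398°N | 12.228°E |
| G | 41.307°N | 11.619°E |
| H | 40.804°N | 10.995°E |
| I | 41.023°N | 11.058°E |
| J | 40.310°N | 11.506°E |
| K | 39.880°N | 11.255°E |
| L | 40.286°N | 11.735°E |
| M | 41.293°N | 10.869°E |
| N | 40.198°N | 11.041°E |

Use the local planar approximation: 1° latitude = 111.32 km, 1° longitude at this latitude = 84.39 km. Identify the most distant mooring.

K

Distances from 40.866°N, 11.525°E:
A: √((-0.902·111.32)² + (0.531·84.39)²) = √(10082.29663 + 2008.03379) = 109.956 km
B: √((0.407·111.32)² + (-0.503·84.39)²) = √(2052.74600 + 1801.84714) = 62.085 km
C: √((0.070·111.32)² + (-0.579·84.39)²) = √(60.72150 + 2387.47648) = 49.479 km
D: √((-0.402·111.32)² + (-0.679·84.39)²) = √(2002.61978 + 3283.38283) = 72.705 km
E: √((-0.409·111.32)² + (0.326·84.39)²) = √(2072.96997 + 756.86282) = 53.196 km
F: √((0.532·111.32)² + (0.703·84.39)²) = √(3507.27371 + 3519.59445) = 83.826 km
G: √((0.441·111.32)² + (0.094·84.39)²) = √(2410.03625 + 62.92709) = 49.729 km
H: √((-0.062·111.32)² + (-0.530·84.39)²) = √(47.63540 + 2000.47769) = 45.256 km
I: √((0.157·111.32)² + (-0.467·84.39)²) = √(305.45392 + 1553.15835) = 43.112 km
J: √((-0.556·111.32)² + (-0.019·84.39)²) = √(3830.85733 + 2.57092) = 61.915 km
K: √((-0.986·111.32)² + (-0.270·84.39)²) = √(12047.59127 + 519.16990) = 112.102 km
L: √((-0.580·111.32)² + (0.210·84.39)²) = √(4168.71670 + 314.06574) = 66.954 km
M: √((0.427·111.32)² + (-0.656·84.39)²) = √(2259.44693 + 3064.71188) = 72.967 km
N: √((-0.668·111.32)² + (-0.484·84.39)²) = √(5529.67135 + 1668.29442) = 84.841 km
Maximum: K at 112.102 km.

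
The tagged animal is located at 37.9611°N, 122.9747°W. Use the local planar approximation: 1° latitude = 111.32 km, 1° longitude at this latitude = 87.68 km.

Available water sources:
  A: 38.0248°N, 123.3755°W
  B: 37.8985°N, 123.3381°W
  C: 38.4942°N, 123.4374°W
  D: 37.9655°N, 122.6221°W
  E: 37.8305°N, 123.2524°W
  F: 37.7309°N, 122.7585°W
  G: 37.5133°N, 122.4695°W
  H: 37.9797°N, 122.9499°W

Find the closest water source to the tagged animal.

H

Distances from 37.9611°N, 122.9747°W:
A: √((0.0637·111.32)² + (-0.4008·87.68)²) = √(50.283472 + 1234.970285) = 35.8504 km
B: √((-0.0626·111.32)² + (-0.3634·87.68)²) = √(48.561832 + 1015.245161) = 32.6161 km
C: √((0.5331·111.32)² + (-0.4627·87.68)²) = √(3521.792469 + 1645.887251) = 71.8866 km
D: √((0.0044·111.32)² + (0.3526·87.68)²) = √(0.239912 + 955.797077) = 30.9198 km
E: √((-0.1306·111.32)² + (-0.2777·87.68)²) = √(211.364842 + 592.860945) = 28.3589 km
F: √((-0.2302·111.32)² + (0.2162·87.68)²) = √(656.684906 + 359.345708) = 31.8752 km
G: √((-0.4478·111.32)² + (0.5052·87.68)²) = √(2484.932372 + 1962.129946) = 66.6863 km
H: √((0.0186·111.32)² + (0.0248·87.68)²) = √(4.287186 + 4.728294) = 3.0026 km
Minimum: H at 3.0026 km.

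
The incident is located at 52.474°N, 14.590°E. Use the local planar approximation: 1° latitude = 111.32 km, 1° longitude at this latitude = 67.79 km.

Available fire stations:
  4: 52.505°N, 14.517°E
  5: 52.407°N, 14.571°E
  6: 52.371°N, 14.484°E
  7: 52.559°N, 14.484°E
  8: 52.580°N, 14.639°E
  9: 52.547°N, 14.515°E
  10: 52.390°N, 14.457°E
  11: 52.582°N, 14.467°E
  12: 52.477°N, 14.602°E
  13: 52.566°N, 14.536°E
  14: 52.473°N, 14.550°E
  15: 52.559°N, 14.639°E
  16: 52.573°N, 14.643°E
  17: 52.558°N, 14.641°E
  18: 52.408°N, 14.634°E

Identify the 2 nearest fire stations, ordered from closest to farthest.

Distances from 52.474°N, 14.590°E:
4: √((0.031·111.32)² + (-0.073·67.79)²) = √(11.90885 + 24.48933) = 6.033 km
5: √((-0.067·111.32)² + (-0.019·67.79)²) = √(55.62833 + 1.65897) = 7.569 km
6: √((-0.103·111.32)² + (-0.106·67.79)²) = √(131.46824 + 51.63486) = 13.532 km
7: √((0.085·111.32)² + (-0.106·67.79)²) = √(89.53323 + 51.63486) = 11.881 km
8: √((0.106·111.32)² + (0.049·67.79)²) = √(139.23811 + 11.03376) = 12.259 km
9: √((0.073·111.32)² + (-0.075·67.79)²) = √(66.03773 + 25.84960) = 9.586 km
10: √((-0.084·111.32)² + (-0.133·67.79)²) = √(87.43896 + 81.28952) = 12.990 km
11: √((0.108·111.32)² + (-0.123·67.79)²) = √(144.54195 + 69.52508) = 14.631 km
12: √((0.003·111.32)² + (0.012·67.79)²) = √(0.11153 + 0.66175) = 0.879 km
13: √((0.092·111.32)² + (-0.054·67.79)²) = √(104.88709 + 13.40043) = 10.876 km
14: √((-0.001·111.32)² + (-0.040·67.79)²) = √(0.01239 + 7.35277) = 2.714 km
15: √((0.085·111.32)² + (0.049·67.79)²) = √(89.53323 + 11.03376) = 10.028 km
16: √((0.099·111.32)² + (0.053·67.79)²) = √(121.45539 + 12.90871) = 11.592 km
17: √((0.084·111.32)² + (0.051·67.79)²) = √(87.43896 + 11.95285) = 9.970 km
18: √((-0.066·111.32)² + (0.044·67.79)²) = √(53.98017 + 8.89686) = 7.930 km
Sorted: 12 (0.879 km) < 14 (2.714 km) < 4 (6.033 km) < 5 (7.569 km) < …

12, 14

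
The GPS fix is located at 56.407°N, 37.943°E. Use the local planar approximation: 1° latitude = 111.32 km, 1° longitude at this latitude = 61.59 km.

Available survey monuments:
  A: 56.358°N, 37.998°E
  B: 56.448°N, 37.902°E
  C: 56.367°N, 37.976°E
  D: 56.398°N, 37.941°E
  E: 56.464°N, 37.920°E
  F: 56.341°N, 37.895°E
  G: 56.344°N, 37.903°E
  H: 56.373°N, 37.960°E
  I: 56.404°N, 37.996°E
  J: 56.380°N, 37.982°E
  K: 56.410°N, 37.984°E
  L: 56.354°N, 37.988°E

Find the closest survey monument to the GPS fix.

Distances from 56.407°N, 37.943°E:
A: 6.421 km
B: 5.216 km
C: 4.895 km
D: 1.009 km
E: 6.501 km
F: 7.920 km
G: 7.433 km
H: 3.927 km
I: 3.281 km
J: 3.848 km
K: 2.547 km
L: 6.519 km
Minimum: D at 1.009 km.

D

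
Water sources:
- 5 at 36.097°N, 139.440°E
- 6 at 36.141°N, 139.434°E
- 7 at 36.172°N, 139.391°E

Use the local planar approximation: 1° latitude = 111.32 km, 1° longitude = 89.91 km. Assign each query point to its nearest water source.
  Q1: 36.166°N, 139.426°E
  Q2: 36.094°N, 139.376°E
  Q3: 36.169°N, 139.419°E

Q1 at 36.166°N, 139.426°E:
  5: √((-0.069·111.32)² + (0.014·89.91)²) = √(58.99899 + 1.58443) = 7.784 km
  6: √((-0.025·111.32)² + (0.008·89.91)²) = √(7.74509 + 0.51736) = 2.874 km
  7: √((0.006·111.32)² + (-0.035·89.91)²) = √(0.44612 + 9.90266) = 3.217 km
  → nearest: 6 (2.874 km)
Q2 at 36.094°N, 139.376°E:
  5: √((0.003·111.32)² + (0.064·89.91)²) = √(0.11153 + 33.11128) = 5.764 km
  6: √((0.047·111.32)² + (0.058·89.91)²) = √(27.37424 + 27.19393) = 7.387 km
  7: √((0.078·111.32)² + (0.015·89.91)²) = √(75.39379 + 1.81886) = 8.787 km
  → nearest: 5 (5.764 km)
Q3 at 36.169°N, 139.419°E:
  5: √((-0.072·111.32)² + (0.021·89.91)²) = √(64.24087 + 3.56496) = 8.234 km
  6: √((-0.028·111.32)² + (0.015·89.91)²) = √(9.71544 + 1.81886) = 3.396 km
  7: √((0.003·111.32)² + (-0.028·89.91)²) = √(0.11153 + 6.33771) = 2.540 km
  → nearest: 7 (2.540 km)

Q1→6; Q2→5; Q3→7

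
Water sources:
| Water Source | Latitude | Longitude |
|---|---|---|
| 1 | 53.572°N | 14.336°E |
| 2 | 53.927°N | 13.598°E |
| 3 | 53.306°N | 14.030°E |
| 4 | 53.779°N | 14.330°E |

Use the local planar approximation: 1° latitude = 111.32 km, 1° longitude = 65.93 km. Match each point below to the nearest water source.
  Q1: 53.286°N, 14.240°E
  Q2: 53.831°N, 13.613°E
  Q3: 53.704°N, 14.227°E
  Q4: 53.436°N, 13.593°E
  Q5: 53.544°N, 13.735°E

Q1→3; Q2→2; Q3→4; Q4→3; Q5→3

Q1 at 53.286°N, 14.240°E:
  1: 32.461 km
  2: 82.966 km
  3: 14.023 km
  4: 55.201 km
  → nearest: 3 (14.023 km)
Q2 at 53.831°N, 13.613°E:
  1: 55.709 km
  2: 10.732 km
  3: 64.587 km
  4: 47.625 km
  → nearest: 2 (10.732 km)
Q3 at 53.704°N, 14.227°E:
  1: 16.357 km
  2: 48.332 km
  3: 46.170 km
  4: 10.762 km
  → nearest: 4 (10.762 km)
Q4 at 53.436°N, 13.593°E:
  1: 51.272 km
  2: 54.659 km
  3: 32.242 km
  4: 61.798 km
  → nearest: 3 (32.242 km)
Q5 at 53.544°N, 13.735°E:
  1: 39.746 km
  2: 43.582 km
  3: 32.867 km
  4: 47.151 km
  → nearest: 3 (32.867 km)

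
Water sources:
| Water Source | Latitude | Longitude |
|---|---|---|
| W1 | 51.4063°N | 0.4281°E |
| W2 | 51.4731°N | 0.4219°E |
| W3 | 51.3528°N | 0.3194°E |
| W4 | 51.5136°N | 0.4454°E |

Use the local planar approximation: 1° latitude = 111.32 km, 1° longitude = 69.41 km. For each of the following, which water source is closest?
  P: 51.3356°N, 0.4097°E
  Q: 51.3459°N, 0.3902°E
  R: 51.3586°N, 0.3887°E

P at 51.3356°N, 0.4097°E:
  W1: 7.9733 km
  W2: 15.3299 km
  W3: 6.5537 km
  W4: 19.9693 km
  → nearest: W3 (6.5537 km)
Q at 51.3459°N, 0.3902°E:
  W1: 7.2200 km
  W2: 14.3298 km
  W3: 4.9739 km
  W4: 19.0575 km
  → nearest: W3 (4.9739 km)
R at 51.3586°N, 0.3887°E:
  W1: 5.9728 km
  W2: 12.9528 km
  W3: 4.8533 km
  W4: 17.6977 km
  → nearest: W3 (4.8533 km)

P→W3; Q→W3; R→W3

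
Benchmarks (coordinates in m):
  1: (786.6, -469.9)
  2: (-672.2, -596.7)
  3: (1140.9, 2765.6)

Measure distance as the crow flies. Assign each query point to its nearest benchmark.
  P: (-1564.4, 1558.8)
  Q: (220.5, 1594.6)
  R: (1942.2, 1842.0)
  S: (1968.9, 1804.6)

P→2; Q→3; R→3; S→3

P at (-1564.4, 1558.8):
  1: √((2351.0)² + (-2028.7)²) = √(5527201.000 + 4115623.690) = 3105.3 m
  2: √((892.2)² + (-2155.5)²) = √(796020.840 + 4646180.250) = 2332.9 m
  3: √((2705.3)² + (1206.8)²) = √(7318648.090 + 1456366.240) = 2962.3 m
  → nearest: 2 (2332.9 m)
Q at (220.5, 1594.6):
  1: √((566.1)² + (-2064.5)²) = √(320469.210 + 4262160.250) = 2140.7 m
  2: √((-892.7)² + (-2191.3)²) = √(796913.290 + 4801795.690) = 2366.2 m
  3: √((920.4)² + (1171.0)²) = √(847136.160 + 1371241.000) = 1489.4 m
  → nearest: 3 (1489.4 m)
R at (1942.2, 1842.0):
  1: √((-1155.6)² + (-2311.9)²) = √(1335411.360 + 5344881.610) = 2584.6 m
  2: √((-2614.4)² + (-2438.7)²) = √(6835087.360 + 5947257.690) = 3575.2 m
  3: √((-801.3)² + (923.6)²) = √(642081.690 + 853036.960) = 1222.8 m
  → nearest: 3 (1222.8 m)
S at (1968.9, 1804.6):
  1: √((-1182.3)² + (-2274.5)²) = √(1397833.290 + 5173350.250) = 2563.4 m
  2: √((-2641.1)² + (-2401.3)²) = √(6975409.210 + 5766241.690) = 3569.5 m
  3: √((-828.0)² + (961.0)²) = √(685584.000 + 923521.000) = 1268.5 m
  → nearest: 3 (1268.5 m)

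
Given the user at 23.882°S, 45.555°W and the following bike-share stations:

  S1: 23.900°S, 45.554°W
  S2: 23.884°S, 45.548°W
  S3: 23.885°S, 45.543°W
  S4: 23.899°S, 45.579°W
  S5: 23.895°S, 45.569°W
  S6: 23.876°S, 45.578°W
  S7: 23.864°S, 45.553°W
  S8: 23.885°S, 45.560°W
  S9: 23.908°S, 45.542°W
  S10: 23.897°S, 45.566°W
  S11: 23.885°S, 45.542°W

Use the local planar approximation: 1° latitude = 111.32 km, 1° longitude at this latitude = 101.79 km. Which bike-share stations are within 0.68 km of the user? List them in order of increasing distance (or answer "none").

S8

Distances from 23.882°S, 45.555°W:
S1: √((-0.018·111.32)² + (0.001·101.79)²) = √(4.01505 + 0.01036) = 2.006 km
S2: √((-0.002·111.32)² + (0.007·101.79)²) = √(0.04957 + 0.50770) = 0.747 km
S3: √((-0.003·111.32)² + (0.012·101.79)²) = √(0.11153 + 1.49201) = 1.266 km
S4: √((-0.017·111.32)² + (-0.024·101.79)²) = √(3.58133 + 5.96805) = 3.090 km
S5: √((-0.013·111.32)² + (-0.014·101.79)²) = √(2.09427 + 2.03080) = 2.031 km
S6: √((0.006·111.32)² + (-0.023·101.79)²) = √(0.44612 + 5.48108) = 2.435 km
S7: √((0.018·111.32)² + (0.002·101.79)²) = √(4.01505 + 0.04144) = 2.014 km
S8: √((-0.003·111.32)² + (-0.005·101.79)²) = √(0.11153 + 0.25903) = 0.609 km
S9: √((-0.026·111.32)² + (0.013·101.79)²) = √(8.37709 + 1.75104) = 3.182 km
S10: √((-0.015·111.32)² + (-0.011·101.79)²) = √(2.78823 + 1.25371) = 2.010 km
S11: √((-0.003·111.32)² + (0.013·101.79)²) = √(0.11153 + 1.75104) = 1.365 km
Threshold 0.68 km: S8 (0.609 km) is within range.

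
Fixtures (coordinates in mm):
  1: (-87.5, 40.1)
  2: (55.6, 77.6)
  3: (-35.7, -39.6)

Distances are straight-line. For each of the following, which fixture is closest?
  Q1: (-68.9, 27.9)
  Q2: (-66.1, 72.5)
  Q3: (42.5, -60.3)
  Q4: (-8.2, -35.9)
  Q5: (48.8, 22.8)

Q1 at (-68.9, 27.9):
  1: √((-18.6)² + (12.2)²) = √(345.960 + 148.840) = 22.2 mm
  2: √((124.5)² + (49.7)²) = √(15500.250 + 2470.090) = 134.1 mm
  3: √((33.2)² + (-67.5)²) = √(1102.240 + 4556.250) = 75.2 mm
  → nearest: 1 (22.2 mm)
Q2 at (-66.1, 72.5):
  1: √((-21.4)² + (-32.4)²) = √(457.960 + 1049.760) = 38.8 mm
  2: √((121.7)² + (5.1)²) = √(14810.890 + 26.010) = 121.8 mm
  3: √((30.4)² + (-112.1)²) = √(924.160 + 12566.410) = 116.1 mm
  → nearest: 1 (38.8 mm)
Q3 at (42.5, -60.3):
  1: √((-130.0)² + (100.4)²) = √(16900.000 + 10080.160) = 164.3 mm
  2: √((13.1)² + (137.9)²) = √(171.610 + 19016.410) = 138.5 mm
  3: √((-78.2)² + (20.7)²) = √(6115.240 + 428.490) = 80.9 mm
  → nearest: 3 (80.9 mm)
Q4 at (-8.2, -35.9):
  1: √((-79.3)² + (76.0)²) = √(6288.490 + 5776.000) = 109.8 mm
  2: √((63.8)² + (113.5)²) = √(4070.440 + 12882.250) = 130.2 mm
  3: √((-27.5)² + (-3.7)²) = √(756.250 + 13.690) = 27.7 mm
  → nearest: 3 (27.7 mm)
Q5 at (48.8, 22.8):
  1: √((-136.3)² + (17.3)²) = √(18577.690 + 299.290) = 137.4 mm
  2: √((6.8)² + (54.8)²) = √(46.240 + 3003.040) = 55.2 mm
  3: √((-84.5)² + (-62.4)²) = √(7140.250 + 3893.760) = 105.0 mm
  → nearest: 2 (55.2 mm)

Q1→1; Q2→1; Q3→3; Q4→3; Q5→2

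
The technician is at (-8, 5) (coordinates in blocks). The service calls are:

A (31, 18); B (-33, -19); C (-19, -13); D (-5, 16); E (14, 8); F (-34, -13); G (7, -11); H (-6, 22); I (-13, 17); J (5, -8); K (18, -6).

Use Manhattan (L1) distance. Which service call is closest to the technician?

Distances from (-8, 5):
A: 52 blocks
B: 49 blocks
C: 29 blocks
D: 14 blocks
E: 25 blocks
F: 44 blocks
G: 31 blocks
H: 19 blocks
I: 17 blocks
J: 26 blocks
K: 37 blocks
Minimum: D at 14 blocks.

D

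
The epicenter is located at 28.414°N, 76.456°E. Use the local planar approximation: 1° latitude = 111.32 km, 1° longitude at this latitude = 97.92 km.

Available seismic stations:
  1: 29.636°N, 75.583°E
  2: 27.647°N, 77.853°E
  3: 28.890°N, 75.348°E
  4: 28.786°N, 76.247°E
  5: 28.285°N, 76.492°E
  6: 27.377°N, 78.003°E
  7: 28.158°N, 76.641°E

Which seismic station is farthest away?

Distances from 28.414°N, 76.456°E:
1: 160.663 km
2: 161.254 km
3: 120.744 km
4: 46.192 km
5: 14.787 km
6: 190.455 km
7: 33.768 km
Maximum: 6 at 190.455 km.

6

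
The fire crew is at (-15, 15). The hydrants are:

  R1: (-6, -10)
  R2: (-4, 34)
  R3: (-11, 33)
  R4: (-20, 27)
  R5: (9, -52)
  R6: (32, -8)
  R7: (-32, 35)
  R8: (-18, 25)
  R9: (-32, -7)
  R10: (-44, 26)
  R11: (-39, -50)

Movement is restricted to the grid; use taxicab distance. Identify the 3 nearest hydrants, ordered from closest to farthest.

Distances from (-15, 15):
R1: 34
R2: 30
R3: 22
R4: 17
R5: 91
R6: 70
R7: 37
R8: 13
R9: 39
R10: 40
R11: 89
Sorted: R8 (13) < R4 (17) < R3 (22) < R2 (30) < R1 (34) < …

R8, R4, R3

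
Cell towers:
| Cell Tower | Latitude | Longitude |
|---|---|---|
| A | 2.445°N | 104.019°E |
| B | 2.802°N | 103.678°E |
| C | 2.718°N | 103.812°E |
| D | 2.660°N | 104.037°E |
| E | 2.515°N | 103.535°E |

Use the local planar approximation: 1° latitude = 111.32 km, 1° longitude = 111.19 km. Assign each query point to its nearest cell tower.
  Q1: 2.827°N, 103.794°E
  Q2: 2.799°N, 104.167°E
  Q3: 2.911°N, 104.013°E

Q1→C; Q2→D; Q3→D

Q1 at 2.827°N, 103.794°E:
  A: √((-0.382·111.32)² + (0.225·111.19)²) = √(1808.31099 + 625.88782) = 49.338 km
  B: √((-0.025·111.32)² + (-0.116·111.19)²) = √(7.74509 + 166.35944) = 13.195 km
  C: √((-0.109·111.32)² + (0.018·111.19)²) = √(147.23104 + 4.00568) = 12.298 km
  D: √((-0.167·111.32)² + (0.243·111.19)²) = √(345.60446 + 730.03555) = 32.797 km
  E: √((-0.312·111.32)² + (-0.259·111.19)²) = √(1206.30071 + 829.33690) = 45.118 km
  → nearest: C (12.298 km)
Q2 at 2.799°N, 104.167°E:
  A: √((-0.354·111.32)² + (-0.148·111.19)²) = √(1552.93372 + 270.80389) = 42.705 km
  B: √((0.003·111.32)² + (-0.489·111.19)²) = √(0.11153 + 2956.30460) = 54.373 km
  C: √((-0.081·111.32)² + (-0.355·111.19)²) = √(81.30485 + 1558.07431) = 40.489 km
  D: √((-0.139·111.32)² + (-0.130·111.19)²) = √(239.42858 + 208.93835) = 21.175 km
  E: √((-0.284·111.32)² + (-0.632·111.19)²) = √(999.50064 + 4938.16523) = 77.056 km
  → nearest: D (21.175 km)
Q3 at 2.911°N, 104.013°E:
  A: √((-0.466·111.32)² + (0.006·111.19)²) = √(2691.02808 + 0.44508) = 51.879 km
  B: √((-0.109·111.32)² + (-0.335·111.19)²) = √(147.23104 + 1387.46193) = 39.175 km
  C: √((-0.193·111.32)² + (-0.201·111.19)²) = √(461.59491 + 499.48629) = 31.001 km
  D: √((-0.251·111.32)² + (0.024·111.19)²) = √(780.71736 + 7.12121) = 28.068 km
  E: √((-0.396·111.32)² + (-0.478·111.19)²) = √(1943.28620 + 2824.79707) = 69.051 km
  → nearest: D (28.068 km)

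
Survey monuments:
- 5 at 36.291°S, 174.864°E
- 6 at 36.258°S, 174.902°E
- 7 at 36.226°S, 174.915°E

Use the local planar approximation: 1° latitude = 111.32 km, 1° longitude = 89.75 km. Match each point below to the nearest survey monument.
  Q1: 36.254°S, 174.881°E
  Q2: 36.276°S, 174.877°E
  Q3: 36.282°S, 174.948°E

Q1 at 36.254°S, 174.881°E:
  5: √((-0.037·111.32)² + (-0.017·89.75)²) = √(16.96484 + 2.32791) = 4.392 km
  6: √((-0.004·111.32)² + (0.021·89.75)²) = √(0.19827 + 3.55228) = 1.937 km
  7: √((0.028·111.32)² + (0.034·89.75)²) = √(9.71544 + 9.31165) = 4.362 km
  → nearest: 6 (1.937 km)
Q2 at 36.276°S, 174.877°E:
  5: √((-0.015·111.32)² + (-0.013·89.75)²) = √(2.78823 + 1.36131) = 2.037 km
  6: √((0.018·111.32)² + (0.025·89.75)²) = √(4.01505 + 5.03441) = 3.008 km
  7: √((0.050·111.32)² + (0.038·89.75)²) = √(30.98036 + 11.63151) = 6.528 km
  → nearest: 5 (2.037 km)
Q3 at 36.282°S, 174.948°E:
  5: √((-0.009·111.32)² + (-0.084·89.75)²) = √(1.00376 + 56.83652) = 7.605 km
  6: √((0.024·111.32)² + (-0.046·89.75)²) = √(7.13787 + 17.04451) = 4.918 km
  7: √((0.056·111.32)² + (-0.033·89.75)²) = √(38.86176 + 8.77196) = 6.902 km
  → nearest: 6 (4.918 km)

Q1→6; Q2→5; Q3→6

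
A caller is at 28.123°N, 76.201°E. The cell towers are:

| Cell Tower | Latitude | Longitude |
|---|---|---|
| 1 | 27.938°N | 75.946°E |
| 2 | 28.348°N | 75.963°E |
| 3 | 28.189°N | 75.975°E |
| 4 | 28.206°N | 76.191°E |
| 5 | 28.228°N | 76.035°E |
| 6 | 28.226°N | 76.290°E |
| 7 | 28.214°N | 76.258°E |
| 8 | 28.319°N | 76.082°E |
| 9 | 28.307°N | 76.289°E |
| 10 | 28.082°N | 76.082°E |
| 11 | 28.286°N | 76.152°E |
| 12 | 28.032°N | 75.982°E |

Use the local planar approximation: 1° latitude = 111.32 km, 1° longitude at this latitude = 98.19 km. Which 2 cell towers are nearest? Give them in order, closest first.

4, 7

Distances from 28.123°N, 76.201°E:
1: √((-0.185·111.32)² + (-0.255·98.19)²) = √(424.12107 + 626.92398) = 32.420 km
2: √((0.225·111.32)² + (-0.238·98.19)²) = √(627.35221 + 546.12044) = 34.256 km
3: √((0.066·111.32)² + (-0.226·98.19)²) = √(53.98017 + 492.43782) = 23.376 km
4: √((0.083·111.32)² + (-0.010·98.19)²) = √(85.36947 + 0.96413) = 9.292 km
5: √((0.105·111.32)² + (-0.166·98.19)²) = √(136.62337 + 265.67500) = 20.057 km
6: √((0.103·111.32)² + (0.089·98.19)²) = √(131.46824 + 76.36855) = 14.417 km
7: √((0.091·111.32)² + (0.057·98.19)²) = √(102.61933 + 31.32451) = 11.573 km
8: √((0.196·111.32)² + (-0.119·98.19)²) = √(476.05654 + 136.53011) = 24.750 km
9: √((0.184·111.32)² + (0.088·98.19)²) = √(419.54837 + 74.66204) = 22.231 km
10: √((-0.041·111.32)² + (-0.119·98.19)²) = √(20.83119 + 136.53011) = 12.544 km
11: √((0.163·111.32)² + (-0.049·98.19)²) = √(329.24683 + 23.14870) = 18.772 km
12: √((-0.091·111.32)² + (-0.219·98.19)²) = √(102.61933 + 462.40524) = 23.770 km
Sorted: 4 (9.292 km) < 7 (11.573 km) < 10 (12.544 km) < 6 (14.417 km) < …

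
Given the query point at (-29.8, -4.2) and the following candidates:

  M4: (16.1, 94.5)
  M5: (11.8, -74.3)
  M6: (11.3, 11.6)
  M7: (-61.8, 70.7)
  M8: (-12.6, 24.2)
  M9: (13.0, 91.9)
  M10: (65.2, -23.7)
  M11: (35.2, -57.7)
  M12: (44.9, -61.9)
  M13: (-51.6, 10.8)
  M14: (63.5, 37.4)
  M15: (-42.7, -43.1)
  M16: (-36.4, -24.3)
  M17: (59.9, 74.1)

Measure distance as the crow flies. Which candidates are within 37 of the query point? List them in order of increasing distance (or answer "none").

M16, M13, M8

Distances from (-29.8, -4.2):
M4: 108.9
M5: 81.5
M6: 44.0
M7: 81.4
M8: 33.2
M9: 105.2
M10: 97.0
M11: 84.2
M12: 94.4
M13: 26.5
M14: 102.2
M15: 41.0
M16: 21.2
M17: 119.1
Threshold 37: M16 (21.2), M13 (26.5), M8 (33.2) are within range.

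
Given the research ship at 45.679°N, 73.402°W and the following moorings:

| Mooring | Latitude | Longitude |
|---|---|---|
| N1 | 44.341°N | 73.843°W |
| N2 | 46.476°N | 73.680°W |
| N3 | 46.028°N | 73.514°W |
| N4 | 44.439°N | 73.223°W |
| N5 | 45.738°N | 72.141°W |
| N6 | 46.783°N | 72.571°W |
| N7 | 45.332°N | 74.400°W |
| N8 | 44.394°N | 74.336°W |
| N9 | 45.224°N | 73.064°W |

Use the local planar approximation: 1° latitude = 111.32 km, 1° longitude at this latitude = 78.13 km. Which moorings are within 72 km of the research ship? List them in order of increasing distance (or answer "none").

Distances from 45.679°N, 73.402°W:
N1: √((-1.338·111.32)² + (-0.441·78.13)²) = √(22184.95858 + 1187.16977) = 152.879 km
N2: √((0.797·111.32)² + (-0.278·78.13)²) = √(7871.60038 + 471.76448) = 91.342 km
N3: √((0.349·111.32)² + (-0.112·78.13)²) = √(1509.37534 + 76.57230) = 39.824 km
N4: √((-1.240·111.32)² + (0.179·78.13)²) = √(19054.15815 + 195.58778) = 138.743 km
N5: √((0.059·111.32)² + (1.261·78.13)²) = √(43.13705 + 9706.57069) = 98.741 km
N6: √((1.104·111.32)² + (0.831·78.13)²) = √(15103.74143 + 4215.38937) = 138.993 km
N7: √((-0.347·111.32)² + (-0.998·78.13)²) = √(1492.12547 + 6079.90413) = 87.017 km
N8: √((-1.285·111.32)² + (-0.934·78.13)²) = √(20462.21533 + 5325.12003) = 160.584 km
N9: √((-0.455·111.32)² + (0.338·78.13)²) = √(2565.48328 + 697.37930) = 57.121 km
Threshold 72 km: N3 (39.824 km), N9 (57.121 km) are within range.

N3, N9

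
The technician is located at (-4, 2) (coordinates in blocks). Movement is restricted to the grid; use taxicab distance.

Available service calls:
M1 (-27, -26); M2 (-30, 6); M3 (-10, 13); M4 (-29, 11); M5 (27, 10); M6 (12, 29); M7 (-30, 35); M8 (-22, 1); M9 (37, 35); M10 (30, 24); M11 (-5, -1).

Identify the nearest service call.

M11

Distances from (-4, 2):
M1: 51 blocks
M2: 30 blocks
M3: 17 blocks
M4: 34 blocks
M5: 39 blocks
M6: 43 blocks
M7: 59 blocks
M8: 19 blocks
M9: 74 blocks
M10: 56 blocks
M11: 4 blocks
Minimum: M11 at 4 blocks.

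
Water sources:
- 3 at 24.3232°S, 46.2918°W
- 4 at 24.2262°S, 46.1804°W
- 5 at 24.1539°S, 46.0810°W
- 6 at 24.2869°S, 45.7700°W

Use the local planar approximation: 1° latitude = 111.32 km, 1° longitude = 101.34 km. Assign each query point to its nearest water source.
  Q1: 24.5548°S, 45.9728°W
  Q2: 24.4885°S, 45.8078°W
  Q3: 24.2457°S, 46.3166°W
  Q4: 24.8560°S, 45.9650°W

Q1 at 24.5548°S, 45.9728°W:
  3: √((0.2316·111.32)² + (-0.3190·101.34)²) = √(664.696674 + 1045.064670) = 41.3493 km
  4: √((0.3286·111.32)² + (-0.2076·101.34)²) = √(1338.078256 + 442.605186) = 42.1981 km
  5: √((0.4009·111.32)² + (-0.1082·101.34)²) = √(1991.675164 + 120.230962) = 45.9555 km
  6: √((0.2679·111.32)² + (0.2028·101.34)²) = √(889.389141 + 422.374510) = 36.2183 km
  → nearest: 6 (36.2183 km)
Q2 at 24.4885°S, 45.8078°W:
  3: √((0.1653·111.32)² + (-0.4840·101.34)²) = √(338.604014 + 2405.761238) = 52.3867 km
  4: √((0.2623·111.32)² + (-0.3726·101.34)²) = √(852.595383 + 1425.763528) = 47.7322 km
  5: √((0.3346·111.32)² + (-0.2732·101.34)²) = √(1387.389069 + 766.519469) = 46.4102 km
  6: √((0.2016·111.32)² + (0.0378·101.34)²) = √(503.648391 + 14.673895) = 22.7667 km
  → nearest: 6 (22.7667 km)
Q3 at 24.2457°S, 46.3166°W:
  3: √((-0.0775·111.32)² + (0.0248·101.34)²) = √(74.430305 + 6.316335) = 8.9859 km
  4: √((0.0195·111.32)² + (0.1362·101.34)²) = √(4.712112 + 190.509227) = 13.9722 km
  5: √((0.0918·111.32)² + (0.2356·101.34)²) = √(104.431558 + 570.049241) = 25.9708 km
  6: √((-0.0412·111.32)² + (0.5466·101.34)²) = √(21.034918 + 3068.322852) = 55.5820 km
  → nearest: 3 (8.9859 km)
Q4 at 24.8560°S, 45.9650°W:
  3: √((0.5328·111.32)² + (-0.3268·101.34)²) = √(3517.829833 + 1096.796095) = 67.9310 km
  4: √((0.6298·111.32)² + (-0.2154·101.34)²) = √(4915.318994 + 476.489350) = 73.4289 km
  5: √((0.7021·111.32)² + (-0.1160·101.34)²) = √(6108.637324 + 138.190370) = 79.0369 km
  6: √((0.5691·111.32)² + (0.1950·101.34)²) = √(4013.502765 + 390.508978) = 66.3627 km
  → nearest: 6 (66.3627 km)

Q1→6; Q2→6; Q3→3; Q4→6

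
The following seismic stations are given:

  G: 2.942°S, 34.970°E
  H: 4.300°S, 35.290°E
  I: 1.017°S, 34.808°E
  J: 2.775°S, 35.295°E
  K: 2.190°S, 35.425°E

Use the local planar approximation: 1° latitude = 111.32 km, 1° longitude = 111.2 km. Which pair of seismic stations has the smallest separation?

Pairwise distances:
G–J: 40.641 km
J–K: 66.707 km
G–K: 97.815 km
I–K: 147.506 km
G–H: 155.304 km
H–J: 169.764 km
I–J: 203.055 km
G–I: 215.047 km
H–K: 235.364 km
H–I: 369.373 km
Closest pair: G–J at 40.641 km.

G and J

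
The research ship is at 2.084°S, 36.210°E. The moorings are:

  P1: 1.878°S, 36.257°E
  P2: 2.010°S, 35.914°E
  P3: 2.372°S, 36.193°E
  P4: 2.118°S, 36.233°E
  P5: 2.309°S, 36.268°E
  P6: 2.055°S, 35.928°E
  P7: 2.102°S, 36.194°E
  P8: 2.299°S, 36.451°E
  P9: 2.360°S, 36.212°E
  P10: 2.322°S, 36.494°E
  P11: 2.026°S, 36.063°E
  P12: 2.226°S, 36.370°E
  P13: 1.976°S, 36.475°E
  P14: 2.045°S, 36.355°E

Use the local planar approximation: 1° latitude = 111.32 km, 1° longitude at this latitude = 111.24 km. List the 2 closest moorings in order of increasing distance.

P7, P4

Distances from 2.084°S, 36.210°E:
P1: √((0.206·111.32)² + (0.047·111.24)²) = √(525.87295 + 27.33491) = 23.520 km
P2: √((0.074·111.32)² + (-0.296·111.24)²) = √(67.85937 + 1084.18996) = 33.942 km
P3: √((-0.288·111.32)² + (-0.017·111.24)²) = √(1027.85386 + 3.57618) = 32.116 km
P4: √((-0.034·111.32)² + (0.023·111.24)²) = √(14.32532 + 6.54602) = 4.569 km
P5: √((-0.225·111.32)² + (0.058·111.24)²) = √(627.35221 + 41.62727) = 25.865 km
P6: √((0.029·111.32)² + (-0.282·111.24)²) = √(10.42179 + 984.05682) = 31.535 km
P7: √((-0.018·111.32)² + (-0.016·111.24)²) = √(4.01505 + 3.16783) = 2.680 km
P8: √((-0.215·111.32)² + (0.241·111.24)²) = √(572.82678 + 718.71390) = 35.938 km
P9: √((-0.276·111.32)² + (0.002·111.24)²) = √(943.98384 + 0.04950) = 30.725 km
P10: √((-0.238·111.32)² + (0.284·111.24)²) = √(701.94051 + 998.06457) = 41.231 km
P11: √((0.058·111.32)² + (-0.147·111.24)²) = √(41.68717 + 267.39706) = 17.581 km
P12: √((-0.142·111.32)² + (0.160·111.24)²) = √(249.87516 + 316.78304) = 23.805 km
P13: √((0.108·111.32)² + (0.265·111.24)²) = √(144.54195 + 868.98786) = 31.836 km
P14: √((0.039·111.32)² + (0.145·111.24)²) = √(18.84845 + 260.17045) = 16.704 km
Sorted: P7 (2.680 km) < P4 (4.569 km) < P14 (16.704 km) < P11 (17.581 km) < …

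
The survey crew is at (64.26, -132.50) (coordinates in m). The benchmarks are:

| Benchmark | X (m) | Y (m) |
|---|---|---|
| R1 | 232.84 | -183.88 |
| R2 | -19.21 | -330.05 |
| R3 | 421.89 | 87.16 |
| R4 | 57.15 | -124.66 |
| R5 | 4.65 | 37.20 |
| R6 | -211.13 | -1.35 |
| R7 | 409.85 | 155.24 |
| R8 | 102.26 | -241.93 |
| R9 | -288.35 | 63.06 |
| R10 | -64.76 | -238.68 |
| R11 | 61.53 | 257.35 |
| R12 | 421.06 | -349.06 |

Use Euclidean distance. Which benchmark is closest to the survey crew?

Distances from (64.26, -132.50):
R1: 176.24 m
R2: 214.46 m
R3: 419.70 m
R4: 10.58 m
R5: 179.87 m
R6: 305.02 m
R7: 449.70 m
R8: 115.84 m
R9: 403.21 m
R10: 167.09 m
R11: 389.86 m
R12: 417.38 m
Minimum: R4 at 10.58 m.

R4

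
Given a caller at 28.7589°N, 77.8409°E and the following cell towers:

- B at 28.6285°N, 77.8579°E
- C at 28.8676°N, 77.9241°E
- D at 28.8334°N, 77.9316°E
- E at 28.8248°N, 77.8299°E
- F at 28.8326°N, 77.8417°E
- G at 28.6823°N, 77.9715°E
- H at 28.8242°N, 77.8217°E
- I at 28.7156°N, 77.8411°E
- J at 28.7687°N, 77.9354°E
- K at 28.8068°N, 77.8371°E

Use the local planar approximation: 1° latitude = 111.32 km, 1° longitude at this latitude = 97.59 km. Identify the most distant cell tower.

Distances from 28.7589°N, 77.8409°E:
B: √((-0.1304·111.32)² + (0.0170·97.59)²) = √(210.717972 + 2.752381) = 14.6106 km
C: √((0.1087·111.32)² + (0.0832·97.59)²) = √(146.421713 + 65.926085) = 14.5722 km
D: √((0.0745·111.32)² + (0.0907·97.59)²) = √(68.779488 + 78.347512) = 12.1296 km
E: √((0.0659·111.32)² + (-0.0110·97.59)²) = √(53.816720 + 1.152381) = 7.4141 km
F: √((0.0737·111.32)² + (0.0008·97.59)²) = √(67.310276 + 0.006095) = 8.2047 km
G: √((-0.0766·111.32)² + (0.1306·97.59)²) = √(72.711639 + 162.441500) = 15.3347 km
H: √((0.0653·111.32)² + (-0.0192·97.59)²) = √(52.841210 + 3.510857) = 7.5068 km
I: √((-0.0433·111.32)² + (0.0002·97.59)²) = √(23.233904 + 0.000381) = 4.8202 km
J: √((0.0098·111.32)² + (0.0945·97.59)²) = √(1.190141 + 85.049987) = 9.2866 km
K: √((0.0479·111.32)² + (-0.0038·97.59)²) = √(28.432655 + 0.137524) = 5.3451 km
Maximum: G at 15.3347 km.

G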